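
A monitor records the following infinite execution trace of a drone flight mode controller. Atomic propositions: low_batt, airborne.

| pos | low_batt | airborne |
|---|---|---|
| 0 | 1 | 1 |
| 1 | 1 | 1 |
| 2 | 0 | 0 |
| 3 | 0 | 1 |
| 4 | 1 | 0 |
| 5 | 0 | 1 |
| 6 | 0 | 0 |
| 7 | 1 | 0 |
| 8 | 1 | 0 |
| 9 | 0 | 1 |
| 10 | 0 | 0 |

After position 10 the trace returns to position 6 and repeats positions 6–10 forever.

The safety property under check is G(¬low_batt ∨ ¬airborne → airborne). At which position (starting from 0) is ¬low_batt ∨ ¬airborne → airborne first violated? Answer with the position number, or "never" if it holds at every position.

2

Check ¬low_batt ∨ ¬airborne → airborne at each position in order: 0 ✓, 1 ✓.
At position 2 the labels are {}, so ¬low_batt ∨ ¬airborne → airborne is false there. This is the first violation.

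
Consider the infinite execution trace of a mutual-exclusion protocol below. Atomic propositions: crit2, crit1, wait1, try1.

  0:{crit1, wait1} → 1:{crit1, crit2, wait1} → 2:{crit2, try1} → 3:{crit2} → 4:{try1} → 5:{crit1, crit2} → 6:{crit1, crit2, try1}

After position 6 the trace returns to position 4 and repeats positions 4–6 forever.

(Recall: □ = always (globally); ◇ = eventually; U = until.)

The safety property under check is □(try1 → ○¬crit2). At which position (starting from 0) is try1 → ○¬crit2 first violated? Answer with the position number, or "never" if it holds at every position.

Check try1 → ○¬crit2 at each position in order: 0 ✓, 1 ✓.
At position 2 the labels are {crit2, try1} and the next position 3 has {crit2}, so try1 → ○¬crit2 is false there. This is the first violation.

2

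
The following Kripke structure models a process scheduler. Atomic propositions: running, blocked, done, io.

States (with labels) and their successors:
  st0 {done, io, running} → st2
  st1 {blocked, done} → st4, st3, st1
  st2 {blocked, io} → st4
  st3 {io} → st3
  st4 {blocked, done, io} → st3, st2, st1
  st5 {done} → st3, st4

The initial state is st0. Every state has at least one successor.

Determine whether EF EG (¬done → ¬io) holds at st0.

Satisfied

States satisfying EG (¬done → ¬io): {st1, st4, st5}.
States satisfying EF EG (¬done → ¬io): {st0, st1, st2, st4, st5}.
Some path from st0 reaches a state where EG (¬done → ¬io) holds.
st0 ∈ Sat(EF EG (¬done → ¬io)).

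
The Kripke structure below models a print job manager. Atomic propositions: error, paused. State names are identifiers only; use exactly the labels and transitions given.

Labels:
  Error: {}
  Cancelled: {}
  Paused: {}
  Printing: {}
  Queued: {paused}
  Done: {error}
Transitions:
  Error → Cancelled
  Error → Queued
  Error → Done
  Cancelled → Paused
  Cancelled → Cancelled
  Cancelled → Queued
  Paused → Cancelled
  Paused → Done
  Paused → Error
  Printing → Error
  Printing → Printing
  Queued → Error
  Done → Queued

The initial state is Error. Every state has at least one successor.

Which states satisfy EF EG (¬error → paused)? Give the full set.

none

States satisfying EG (¬error → paused): ∅.
States satisfying EF EG (¬error → paused): ∅.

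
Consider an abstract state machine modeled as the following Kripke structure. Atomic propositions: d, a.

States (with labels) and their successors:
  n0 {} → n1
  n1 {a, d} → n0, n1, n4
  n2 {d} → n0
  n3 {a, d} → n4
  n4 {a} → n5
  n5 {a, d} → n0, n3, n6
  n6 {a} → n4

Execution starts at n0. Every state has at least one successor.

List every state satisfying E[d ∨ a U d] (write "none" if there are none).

{n1, n2, n3, n4, n5, n6}

States satisfying d ∨ a: {n1, n2, n3, n4, n5, n6}.
States satisfying d: {n1, n2, n3, n5}.
States satisfying E[d ∨ a U d]: {n1, n2, n3, n4, n5, n6}.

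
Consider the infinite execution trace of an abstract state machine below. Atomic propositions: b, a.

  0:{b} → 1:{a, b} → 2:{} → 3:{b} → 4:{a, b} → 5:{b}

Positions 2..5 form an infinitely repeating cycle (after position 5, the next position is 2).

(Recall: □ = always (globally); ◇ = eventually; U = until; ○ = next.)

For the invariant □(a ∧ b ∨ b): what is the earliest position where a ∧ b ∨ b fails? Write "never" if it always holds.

2

Check a ∧ b ∨ b at each position in order: 0 ✓, 1 ✓.
At position 2 the labels are {}, so a ∧ b ∨ b is false there. This is the first violation.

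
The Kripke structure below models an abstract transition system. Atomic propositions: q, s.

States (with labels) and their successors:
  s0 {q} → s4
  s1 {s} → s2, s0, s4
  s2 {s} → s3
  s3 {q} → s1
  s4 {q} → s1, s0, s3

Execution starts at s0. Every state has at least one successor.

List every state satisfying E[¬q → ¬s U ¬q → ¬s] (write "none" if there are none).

States satisfying ¬q → ¬s: {s0, s3, s4}.
States satisfying E[¬q → ¬s U ¬q → ¬s]: {s0, s3, s4}.

{s0, s3, s4}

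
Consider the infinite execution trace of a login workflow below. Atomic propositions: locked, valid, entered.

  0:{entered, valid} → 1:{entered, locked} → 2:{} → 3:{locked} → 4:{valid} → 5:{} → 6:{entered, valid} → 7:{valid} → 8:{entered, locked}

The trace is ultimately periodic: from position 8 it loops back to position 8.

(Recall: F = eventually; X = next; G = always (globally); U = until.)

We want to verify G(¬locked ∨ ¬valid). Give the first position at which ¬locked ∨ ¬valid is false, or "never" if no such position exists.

never

¬locked ∨ ¬valid holds at every position 0..8, and those are all the positions the trace ever visits, so the invariant G(¬locked ∨ ¬valid) is never violated.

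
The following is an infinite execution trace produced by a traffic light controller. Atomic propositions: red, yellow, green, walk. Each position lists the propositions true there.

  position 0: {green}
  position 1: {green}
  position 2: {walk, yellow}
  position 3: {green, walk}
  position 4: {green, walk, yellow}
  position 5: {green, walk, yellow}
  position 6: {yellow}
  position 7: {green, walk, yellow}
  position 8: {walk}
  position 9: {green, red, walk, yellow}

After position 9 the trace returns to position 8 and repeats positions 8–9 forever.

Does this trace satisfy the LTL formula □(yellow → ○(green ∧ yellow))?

No

yellow → ○(green ∧ yellow) must hold at every position from 0 onward. It fails at position 2, so □(yellow → ○(green ∧ yellow)) is false.
Positions where yellow holds: 2, 4, 5, 6, 7, 9.
Check ○(green ∧ yellow) at each: 2→fails, 4→ok, 5→fails, 6→ok, 7→fails, 9→fails.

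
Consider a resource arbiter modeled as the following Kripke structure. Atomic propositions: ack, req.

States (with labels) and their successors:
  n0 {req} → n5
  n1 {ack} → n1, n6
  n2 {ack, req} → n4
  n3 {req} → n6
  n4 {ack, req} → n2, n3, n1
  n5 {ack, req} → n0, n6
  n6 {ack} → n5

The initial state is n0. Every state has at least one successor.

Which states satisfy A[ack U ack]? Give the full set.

States satisfying ack: {n1, n2, n4, n5, n6}.
States satisfying A[ack U ack]: {n1, n2, n4, n5, n6}.

{n1, n2, n4, n5, n6}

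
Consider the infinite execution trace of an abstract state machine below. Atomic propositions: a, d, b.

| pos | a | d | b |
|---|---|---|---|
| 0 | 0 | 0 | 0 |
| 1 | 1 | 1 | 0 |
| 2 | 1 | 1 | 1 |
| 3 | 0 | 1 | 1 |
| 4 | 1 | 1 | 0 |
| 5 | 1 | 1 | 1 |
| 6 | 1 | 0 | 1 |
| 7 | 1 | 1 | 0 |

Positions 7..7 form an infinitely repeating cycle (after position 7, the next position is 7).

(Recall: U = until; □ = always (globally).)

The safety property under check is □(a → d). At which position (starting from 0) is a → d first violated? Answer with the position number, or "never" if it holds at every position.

6

Check a → d at each position in order: 0 ✓, 1 ✓, 2 ✓, 3 ✓, 4 ✓, 5 ✓.
At position 6 the labels are {a, b}, so a → d is false there. This is the first violation.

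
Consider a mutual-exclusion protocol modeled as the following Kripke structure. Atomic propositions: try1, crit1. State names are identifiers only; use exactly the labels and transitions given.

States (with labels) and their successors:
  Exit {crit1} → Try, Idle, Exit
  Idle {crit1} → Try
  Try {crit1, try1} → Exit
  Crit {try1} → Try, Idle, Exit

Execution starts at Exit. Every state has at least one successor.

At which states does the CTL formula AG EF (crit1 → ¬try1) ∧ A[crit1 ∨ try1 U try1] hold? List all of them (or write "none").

{Idle, Try, Crit}

States satisfying EF (crit1 → ¬try1): {Exit, Idle, Try, Crit}.
States satisfying AG EF (crit1 → ¬try1): {Exit, Idle, Try, Crit}.
States satisfying crit1 ∨ try1: {Exit, Idle, Try, Crit}.
States satisfying try1: {Try, Crit}.
States satisfying A[crit1 ∨ try1 U try1]: {Idle, Try, Crit}.
States satisfying AG EF (crit1 → ¬try1) ∧ A[crit1 ∨ try1 U try1]: {Idle, Try, Crit}.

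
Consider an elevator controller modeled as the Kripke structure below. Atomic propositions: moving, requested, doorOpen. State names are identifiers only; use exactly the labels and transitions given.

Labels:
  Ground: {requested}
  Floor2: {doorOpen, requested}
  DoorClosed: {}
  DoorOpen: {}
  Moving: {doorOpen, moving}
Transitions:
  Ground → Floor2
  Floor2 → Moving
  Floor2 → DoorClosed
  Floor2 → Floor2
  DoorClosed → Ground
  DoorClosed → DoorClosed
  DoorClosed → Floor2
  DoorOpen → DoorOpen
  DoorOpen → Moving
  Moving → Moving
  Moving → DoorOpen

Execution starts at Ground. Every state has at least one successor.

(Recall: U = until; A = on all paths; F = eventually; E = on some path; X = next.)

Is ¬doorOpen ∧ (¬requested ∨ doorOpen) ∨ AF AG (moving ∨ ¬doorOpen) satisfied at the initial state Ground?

States satisfying ¬doorOpen: {Ground, DoorClosed, DoorOpen}.
States satisfying ¬requested: {DoorClosed, DoorOpen, Moving}.
States satisfying ¬requested ∨ doorOpen: {Floor2, DoorClosed, DoorOpen, Moving}.
States satisfying ¬doorOpen ∧ (¬requested ∨ doorOpen): {DoorClosed, DoorOpen}.
States satisfying AG (moving ∨ ¬doorOpen): {DoorOpen, Moving}.
States satisfying AF AG (moving ∨ ¬doorOpen): {DoorOpen, Moving}.
States satisfying ¬doorOpen ∧ (¬requested ∨ doorOpen) ∨ AF AG (moving ∨ ¬doorOpen): {DoorClosed, DoorOpen, Moving}.
Ground ∉ Sat(¬doorOpen ∧ (¬requested ∨ doorOpen) ∨ AF AG (moving ∨ ¬doorOpen)).

No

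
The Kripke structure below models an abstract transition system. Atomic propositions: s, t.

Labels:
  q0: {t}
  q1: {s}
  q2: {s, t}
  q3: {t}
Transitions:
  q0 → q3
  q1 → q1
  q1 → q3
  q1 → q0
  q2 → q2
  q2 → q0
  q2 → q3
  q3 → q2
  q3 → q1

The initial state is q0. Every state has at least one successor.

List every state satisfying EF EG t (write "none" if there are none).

{q0, q1, q2, q3}

States satisfying EG t: {q0, q2, q3}.
States satisfying EF EG t: {q0, q1, q2, q3}.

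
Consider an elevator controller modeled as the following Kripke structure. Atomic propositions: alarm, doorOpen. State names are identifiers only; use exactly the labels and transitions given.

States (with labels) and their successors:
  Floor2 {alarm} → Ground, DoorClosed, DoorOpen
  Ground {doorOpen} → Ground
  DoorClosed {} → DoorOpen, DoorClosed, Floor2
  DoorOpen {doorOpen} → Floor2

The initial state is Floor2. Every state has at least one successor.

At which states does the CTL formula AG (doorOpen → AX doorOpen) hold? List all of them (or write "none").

{Ground}

States satisfying doorOpen → AX doorOpen: {Floor2, Ground, DoorClosed}.
States satisfying AG (doorOpen → AX doorOpen): {Ground}.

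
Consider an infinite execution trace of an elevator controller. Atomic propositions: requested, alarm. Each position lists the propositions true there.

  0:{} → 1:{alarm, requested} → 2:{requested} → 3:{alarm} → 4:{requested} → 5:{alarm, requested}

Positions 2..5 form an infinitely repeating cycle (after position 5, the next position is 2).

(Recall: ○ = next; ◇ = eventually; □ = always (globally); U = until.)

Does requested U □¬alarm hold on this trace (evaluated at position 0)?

Does not hold

Walking from position 0: at position 0, □¬alarm has not yet held and requested fails, so requested U □¬alarm is false.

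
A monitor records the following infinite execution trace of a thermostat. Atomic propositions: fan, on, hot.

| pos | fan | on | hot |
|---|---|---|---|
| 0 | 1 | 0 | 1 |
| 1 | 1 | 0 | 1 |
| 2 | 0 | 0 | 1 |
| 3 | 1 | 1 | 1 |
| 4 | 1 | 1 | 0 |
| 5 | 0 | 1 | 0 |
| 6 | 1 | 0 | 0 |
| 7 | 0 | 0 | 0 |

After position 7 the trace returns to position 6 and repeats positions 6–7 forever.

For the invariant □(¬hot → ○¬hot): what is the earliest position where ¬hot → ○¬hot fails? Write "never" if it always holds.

¬hot → ○¬hot holds at every position 0..7, and those are all the positions the trace ever visits, so the invariant □(¬hot → ○¬hot) is never violated.

never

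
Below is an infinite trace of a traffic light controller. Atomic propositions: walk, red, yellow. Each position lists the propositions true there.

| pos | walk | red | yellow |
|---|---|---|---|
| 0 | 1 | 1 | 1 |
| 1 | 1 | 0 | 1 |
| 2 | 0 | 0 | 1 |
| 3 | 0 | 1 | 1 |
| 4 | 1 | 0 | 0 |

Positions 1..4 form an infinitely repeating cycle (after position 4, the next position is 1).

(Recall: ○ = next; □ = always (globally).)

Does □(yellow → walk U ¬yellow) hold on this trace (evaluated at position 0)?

Violated

yellow → walk U ¬yellow must hold at every position from 0 onward. It fails at position 0, so □(yellow → walk U ¬yellow) is false.
Positions where yellow holds: 0, 1, 2, 3.
Check walk U ¬yellow at each: 0→fails, 1→fails, 2→fails, 3→fails.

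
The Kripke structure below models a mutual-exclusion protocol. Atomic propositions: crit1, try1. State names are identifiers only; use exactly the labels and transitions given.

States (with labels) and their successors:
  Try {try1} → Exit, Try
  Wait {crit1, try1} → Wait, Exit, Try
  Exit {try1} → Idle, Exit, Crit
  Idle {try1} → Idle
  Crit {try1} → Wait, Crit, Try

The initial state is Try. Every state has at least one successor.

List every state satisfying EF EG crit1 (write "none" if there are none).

States satisfying EG crit1: {Wait}.
States satisfying EF EG crit1: {Try, Wait, Exit, Crit}.

{Try, Wait, Exit, Crit}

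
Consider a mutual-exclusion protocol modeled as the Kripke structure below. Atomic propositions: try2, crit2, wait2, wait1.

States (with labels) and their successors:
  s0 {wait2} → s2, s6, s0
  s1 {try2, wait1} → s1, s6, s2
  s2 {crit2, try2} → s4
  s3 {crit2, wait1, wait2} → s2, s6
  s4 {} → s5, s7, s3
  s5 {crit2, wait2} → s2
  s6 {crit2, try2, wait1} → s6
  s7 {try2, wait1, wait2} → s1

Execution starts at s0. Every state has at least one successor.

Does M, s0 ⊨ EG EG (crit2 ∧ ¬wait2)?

States satisfying EG (crit2 ∧ ¬wait2): {s6}.
States satisfying EG EG (crit2 ∧ ¬wait2): {s6}.
No suitable path/successor from s0 witnesses the formula.
s0 ∉ Sat(EG EG (crit2 ∧ ¬wait2)).

Does not hold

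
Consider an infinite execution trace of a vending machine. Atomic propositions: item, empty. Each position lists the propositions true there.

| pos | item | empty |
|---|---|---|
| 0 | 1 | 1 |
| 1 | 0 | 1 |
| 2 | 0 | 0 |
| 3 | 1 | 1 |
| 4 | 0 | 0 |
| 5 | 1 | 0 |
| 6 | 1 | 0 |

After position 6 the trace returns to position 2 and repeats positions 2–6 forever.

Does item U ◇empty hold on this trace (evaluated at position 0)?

Walking from position 0: ◇empty first holds at position 0, and item holds at every earlier position along the way, so item U ◇empty holds.

Yes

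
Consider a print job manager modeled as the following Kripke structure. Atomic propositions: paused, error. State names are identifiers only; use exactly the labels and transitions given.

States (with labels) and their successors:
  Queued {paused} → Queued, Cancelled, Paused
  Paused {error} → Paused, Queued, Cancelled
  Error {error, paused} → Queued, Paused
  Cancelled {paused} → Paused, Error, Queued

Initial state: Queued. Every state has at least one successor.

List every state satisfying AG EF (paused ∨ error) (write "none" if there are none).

{Queued, Paused, Error, Cancelled}

States satisfying EF (paused ∨ error): {Queued, Paused, Error, Cancelled}.
States satisfying AG EF (paused ∨ error): {Queued, Paused, Error, Cancelled}.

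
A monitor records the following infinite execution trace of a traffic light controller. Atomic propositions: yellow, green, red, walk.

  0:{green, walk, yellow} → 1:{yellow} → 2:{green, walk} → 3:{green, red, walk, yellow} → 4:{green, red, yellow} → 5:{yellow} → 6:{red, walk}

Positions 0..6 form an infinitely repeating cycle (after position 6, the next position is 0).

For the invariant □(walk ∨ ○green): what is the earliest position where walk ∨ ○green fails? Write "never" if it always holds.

Check walk ∨ ○green at each position in order: 0 ✓, 1 ✓, 2 ✓, 3 ✓.
At position 4 the labels are {green, red, yellow} and the next position 5 has {yellow}, so walk ∨ ○green is false there. This is the first violation.

4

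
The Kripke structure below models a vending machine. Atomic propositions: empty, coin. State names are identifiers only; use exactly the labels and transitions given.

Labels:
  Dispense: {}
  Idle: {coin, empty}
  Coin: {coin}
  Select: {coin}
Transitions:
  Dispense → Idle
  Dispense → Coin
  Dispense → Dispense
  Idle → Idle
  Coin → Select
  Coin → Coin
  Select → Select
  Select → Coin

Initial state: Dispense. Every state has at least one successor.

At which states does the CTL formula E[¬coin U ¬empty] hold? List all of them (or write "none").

States satisfying ¬coin: {Dispense}.
States satisfying ¬empty: {Dispense, Coin, Select}.
States satisfying E[¬coin U ¬empty]: {Dispense, Coin, Select}.

{Dispense, Coin, Select}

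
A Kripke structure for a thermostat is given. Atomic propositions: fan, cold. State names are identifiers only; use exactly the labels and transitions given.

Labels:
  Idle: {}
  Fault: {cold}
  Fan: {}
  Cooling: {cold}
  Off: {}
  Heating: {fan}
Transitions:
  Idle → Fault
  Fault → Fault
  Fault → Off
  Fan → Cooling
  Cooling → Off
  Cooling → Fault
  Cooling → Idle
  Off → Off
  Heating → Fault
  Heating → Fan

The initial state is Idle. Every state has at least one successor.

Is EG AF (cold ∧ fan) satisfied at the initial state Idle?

Violated

States satisfying AF (cold ∧ fan): ∅.
States satisfying EG AF (cold ∧ fan): ∅.
No suitable path/successor from Idle witnesses the formula.
Idle ∉ Sat(EG AF (cold ∧ fan)).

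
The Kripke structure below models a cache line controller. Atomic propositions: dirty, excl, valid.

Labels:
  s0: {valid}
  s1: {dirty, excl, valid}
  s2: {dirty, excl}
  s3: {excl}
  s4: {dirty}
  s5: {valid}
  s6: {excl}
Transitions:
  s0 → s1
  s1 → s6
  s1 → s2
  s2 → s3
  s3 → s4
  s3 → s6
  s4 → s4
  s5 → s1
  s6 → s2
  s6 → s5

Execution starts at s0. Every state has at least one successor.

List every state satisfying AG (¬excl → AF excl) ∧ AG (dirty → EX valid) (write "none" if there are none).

States satisfying ¬excl → AF excl: {s0, s1, s2, s3, s5, s6}.
States satisfying AG (¬excl → AF excl): ∅.
States satisfying dirty → EX valid: {s0, s3, s5, s6}.
States satisfying AG (dirty → EX valid): ∅.
States satisfying AG (¬excl → AF excl) ∧ AG (dirty → EX valid): ∅.

none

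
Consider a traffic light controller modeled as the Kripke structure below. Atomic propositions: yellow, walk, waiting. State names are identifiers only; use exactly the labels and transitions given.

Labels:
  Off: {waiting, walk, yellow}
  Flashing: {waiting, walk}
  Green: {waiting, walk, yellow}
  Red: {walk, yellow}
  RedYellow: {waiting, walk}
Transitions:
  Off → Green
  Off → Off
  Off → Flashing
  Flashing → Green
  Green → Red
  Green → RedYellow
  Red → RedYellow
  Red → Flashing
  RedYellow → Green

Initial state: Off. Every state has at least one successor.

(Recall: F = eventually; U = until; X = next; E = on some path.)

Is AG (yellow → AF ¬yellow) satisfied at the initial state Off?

States satisfying yellow → AF ¬yellow: {Flashing, Green, Red, RedYellow}.
States satisfying AG (yellow → AF ¬yellow): {Flashing, Green, Red, RedYellow}.
Off is reachable from Off and violates yellow → AF ¬yellow, so AG fails at Off.
Off ∉ Sat(AG (yellow → AF ¬yellow)).

No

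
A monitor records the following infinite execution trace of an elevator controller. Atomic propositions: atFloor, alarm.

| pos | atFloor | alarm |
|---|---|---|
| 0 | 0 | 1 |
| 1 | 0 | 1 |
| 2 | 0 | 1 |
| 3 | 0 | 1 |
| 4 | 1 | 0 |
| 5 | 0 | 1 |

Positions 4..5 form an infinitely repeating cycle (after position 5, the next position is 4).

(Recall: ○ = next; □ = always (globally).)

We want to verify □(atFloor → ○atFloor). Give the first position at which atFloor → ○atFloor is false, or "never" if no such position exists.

4

Check atFloor → ○atFloor at each position in order: 0 ✓, 1 ✓, 2 ✓, 3 ✓.
At position 4 the labels are {atFloor} and the next position 5 has {alarm}, so atFloor → ○atFloor is false there. This is the first violation.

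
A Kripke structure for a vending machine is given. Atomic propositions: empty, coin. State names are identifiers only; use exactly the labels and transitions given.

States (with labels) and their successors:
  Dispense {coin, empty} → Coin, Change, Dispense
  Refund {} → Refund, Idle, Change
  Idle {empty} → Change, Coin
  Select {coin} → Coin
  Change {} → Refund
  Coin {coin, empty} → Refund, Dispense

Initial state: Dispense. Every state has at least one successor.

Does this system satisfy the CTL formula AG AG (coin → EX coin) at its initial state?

States satisfying AG (coin → EX coin): {Dispense, Refund, Idle, Select, Change, Coin}.
States satisfying AG AG (coin → EX coin): {Dispense, Refund, Idle, Select, Change, Coin}.
Every state reachable from Dispense satisfies AG (coin → EX coin).
Dispense ∈ Sat(AG AG (coin → EX coin)).

Yes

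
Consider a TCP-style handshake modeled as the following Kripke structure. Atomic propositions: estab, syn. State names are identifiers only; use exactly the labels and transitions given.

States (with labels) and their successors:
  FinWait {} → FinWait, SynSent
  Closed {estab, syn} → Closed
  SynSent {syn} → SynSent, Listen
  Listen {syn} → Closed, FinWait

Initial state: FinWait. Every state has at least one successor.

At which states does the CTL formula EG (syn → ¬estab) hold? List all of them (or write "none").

{FinWait, SynSent, Listen}

States satisfying syn → ¬estab: {FinWait, SynSent, Listen}.
States satisfying EG (syn → ¬estab): {FinWait, SynSent, Listen}.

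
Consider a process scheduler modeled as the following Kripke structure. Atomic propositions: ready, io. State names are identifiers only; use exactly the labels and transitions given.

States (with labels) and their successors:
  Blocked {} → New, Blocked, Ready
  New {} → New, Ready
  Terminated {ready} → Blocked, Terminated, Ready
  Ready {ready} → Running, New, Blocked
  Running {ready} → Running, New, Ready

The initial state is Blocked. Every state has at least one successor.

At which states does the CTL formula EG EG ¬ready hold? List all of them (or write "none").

{Blocked, New}

States satisfying EG ¬ready: {Blocked, New}.
States satisfying EG EG ¬ready: {Blocked, New}.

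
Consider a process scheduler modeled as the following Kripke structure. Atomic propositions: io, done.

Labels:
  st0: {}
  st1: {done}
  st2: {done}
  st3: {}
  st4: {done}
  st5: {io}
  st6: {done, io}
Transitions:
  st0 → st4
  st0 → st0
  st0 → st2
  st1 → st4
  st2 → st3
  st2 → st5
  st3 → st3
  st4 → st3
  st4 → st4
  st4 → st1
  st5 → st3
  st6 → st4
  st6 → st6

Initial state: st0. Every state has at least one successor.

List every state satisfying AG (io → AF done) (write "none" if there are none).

States satisfying io → AF done: {st0, st1, st2, st3, st4, st6}.
States satisfying AG (io → AF done): {st1, st3, st4, st6}.

{st1, st3, st4, st6}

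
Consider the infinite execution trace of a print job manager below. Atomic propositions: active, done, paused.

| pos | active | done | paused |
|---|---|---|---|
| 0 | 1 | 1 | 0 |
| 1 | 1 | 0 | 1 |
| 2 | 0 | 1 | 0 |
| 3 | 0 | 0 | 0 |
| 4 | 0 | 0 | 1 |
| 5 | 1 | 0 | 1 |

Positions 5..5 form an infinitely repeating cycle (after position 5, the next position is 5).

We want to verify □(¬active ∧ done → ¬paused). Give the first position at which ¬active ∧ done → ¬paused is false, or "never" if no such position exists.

never

¬active ∧ done → ¬paused holds at every position 0..5, and those are all the positions the trace ever visits, so the invariant □(¬active ∧ done → ¬paused) is never violated.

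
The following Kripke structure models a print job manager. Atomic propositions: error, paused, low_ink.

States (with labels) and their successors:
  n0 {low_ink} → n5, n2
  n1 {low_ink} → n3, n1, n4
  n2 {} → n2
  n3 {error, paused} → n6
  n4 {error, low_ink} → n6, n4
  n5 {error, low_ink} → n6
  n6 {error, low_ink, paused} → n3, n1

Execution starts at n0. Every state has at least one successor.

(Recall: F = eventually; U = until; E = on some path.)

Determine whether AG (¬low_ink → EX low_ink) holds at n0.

Does not hold

States satisfying ¬low_ink → EX low_ink: {n0, n1, n3, n4, n5, n6}.
States satisfying AG (¬low_ink → EX low_ink): {n1, n3, n4, n5, n6}.
n2 is reachable from n0 and violates ¬low_ink → EX low_ink, so AG fails at n0.
n0 ∉ Sat(AG (¬low_ink → EX low_ink)).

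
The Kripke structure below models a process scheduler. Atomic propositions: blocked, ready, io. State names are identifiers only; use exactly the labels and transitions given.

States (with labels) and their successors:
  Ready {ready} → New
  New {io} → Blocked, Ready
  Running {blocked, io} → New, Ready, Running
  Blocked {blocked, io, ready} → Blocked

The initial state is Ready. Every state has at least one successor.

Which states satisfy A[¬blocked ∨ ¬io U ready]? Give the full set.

States satisfying ¬blocked ∨ ¬io: {Ready, New}.
States satisfying ready: {Ready, Blocked}.
States satisfying A[¬blocked ∨ ¬io U ready]: {Ready, New, Blocked}.

{Ready, New, Blocked}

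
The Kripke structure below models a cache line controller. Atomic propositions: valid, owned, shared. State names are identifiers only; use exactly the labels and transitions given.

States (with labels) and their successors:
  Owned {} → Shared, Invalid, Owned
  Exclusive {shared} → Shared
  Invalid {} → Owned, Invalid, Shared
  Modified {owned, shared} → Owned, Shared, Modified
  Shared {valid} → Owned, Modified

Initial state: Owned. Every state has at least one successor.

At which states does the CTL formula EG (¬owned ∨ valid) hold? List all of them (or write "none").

{Owned, Exclusive, Invalid, Shared}

States satisfying ¬owned ∨ valid: {Owned, Exclusive, Invalid, Shared}.
States satisfying EG (¬owned ∨ valid): {Owned, Exclusive, Invalid, Shared}.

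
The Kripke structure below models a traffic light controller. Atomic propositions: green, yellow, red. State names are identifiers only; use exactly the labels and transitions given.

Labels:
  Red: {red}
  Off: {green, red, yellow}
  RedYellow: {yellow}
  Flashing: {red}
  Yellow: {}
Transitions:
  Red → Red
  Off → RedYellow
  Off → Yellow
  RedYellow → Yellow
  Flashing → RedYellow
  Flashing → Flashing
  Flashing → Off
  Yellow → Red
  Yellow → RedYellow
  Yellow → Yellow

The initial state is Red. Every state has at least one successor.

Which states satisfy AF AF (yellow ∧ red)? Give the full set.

States satisfying AF (yellow ∧ red): {Off}.
States satisfying AF AF (yellow ∧ red): {Off}.

{Off}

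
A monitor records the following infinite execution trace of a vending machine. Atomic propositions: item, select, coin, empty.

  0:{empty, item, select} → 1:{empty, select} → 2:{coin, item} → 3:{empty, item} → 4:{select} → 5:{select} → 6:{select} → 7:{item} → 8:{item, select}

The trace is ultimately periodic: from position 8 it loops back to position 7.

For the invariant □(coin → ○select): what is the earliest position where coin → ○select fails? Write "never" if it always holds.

Check coin → ○select at each position in order: 0 ✓, 1 ✓.
At position 2 the labels are {coin, item} and the next position 3 has {empty, item}, so coin → ○select is false there. This is the first violation.

2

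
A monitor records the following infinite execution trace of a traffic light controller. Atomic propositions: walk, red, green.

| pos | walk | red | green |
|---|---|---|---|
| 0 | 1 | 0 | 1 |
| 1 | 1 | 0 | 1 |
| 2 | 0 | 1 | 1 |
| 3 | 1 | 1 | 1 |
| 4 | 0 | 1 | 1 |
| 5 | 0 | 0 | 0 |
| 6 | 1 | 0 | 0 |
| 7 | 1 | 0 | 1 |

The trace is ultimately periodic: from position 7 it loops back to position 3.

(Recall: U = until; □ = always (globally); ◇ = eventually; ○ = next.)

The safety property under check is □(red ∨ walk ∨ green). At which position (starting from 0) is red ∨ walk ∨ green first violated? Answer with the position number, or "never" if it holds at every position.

5

Check red ∨ walk ∨ green at each position in order: 0 ✓, 1 ✓, 2 ✓, 3 ✓, 4 ✓.
At position 5 the labels are {}, so red ∨ walk ∨ green is false there. This is the first violation.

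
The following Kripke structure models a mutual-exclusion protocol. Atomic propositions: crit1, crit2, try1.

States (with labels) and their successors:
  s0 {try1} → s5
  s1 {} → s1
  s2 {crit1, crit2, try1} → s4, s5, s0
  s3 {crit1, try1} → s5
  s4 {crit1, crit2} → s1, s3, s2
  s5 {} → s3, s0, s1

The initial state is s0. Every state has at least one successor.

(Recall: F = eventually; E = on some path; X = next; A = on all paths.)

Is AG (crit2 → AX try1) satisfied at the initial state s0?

Yes

States satisfying crit2 → AX try1: {s0, s1, s3, s5}.
States satisfying AG (crit2 → AX try1): {s0, s1, s3, s5}.
Every state reachable from s0 satisfies crit2 → AX try1.
s0 ∈ Sat(AG (crit2 → AX try1)).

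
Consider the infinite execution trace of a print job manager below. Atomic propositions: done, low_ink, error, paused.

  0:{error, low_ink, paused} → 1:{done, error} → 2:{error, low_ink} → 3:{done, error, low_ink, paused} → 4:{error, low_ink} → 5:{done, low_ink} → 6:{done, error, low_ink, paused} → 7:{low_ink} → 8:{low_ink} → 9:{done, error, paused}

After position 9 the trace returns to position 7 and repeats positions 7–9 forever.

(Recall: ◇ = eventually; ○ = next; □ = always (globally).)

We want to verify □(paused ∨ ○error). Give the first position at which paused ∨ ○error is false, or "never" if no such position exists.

Check paused ∨ ○error at each position in order: 0 ✓, 1 ✓, 2 ✓, 3 ✓.
At position 4 the labels are {error, low_ink} and the next position 5 has {done, low_ink}, so paused ∨ ○error is false there. This is the first violation.

4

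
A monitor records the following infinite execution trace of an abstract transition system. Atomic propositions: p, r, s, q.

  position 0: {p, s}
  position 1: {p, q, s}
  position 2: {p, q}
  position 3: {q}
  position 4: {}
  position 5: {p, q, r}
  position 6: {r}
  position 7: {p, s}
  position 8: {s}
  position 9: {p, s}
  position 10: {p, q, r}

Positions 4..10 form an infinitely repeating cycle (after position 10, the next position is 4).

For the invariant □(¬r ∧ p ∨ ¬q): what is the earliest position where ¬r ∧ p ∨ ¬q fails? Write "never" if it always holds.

Check ¬r ∧ p ∨ ¬q at each position in order: 0 ✓, 1 ✓, 2 ✓.
At position 3 the labels are {q}, so ¬r ∧ p ∨ ¬q is false there. This is the first violation.

3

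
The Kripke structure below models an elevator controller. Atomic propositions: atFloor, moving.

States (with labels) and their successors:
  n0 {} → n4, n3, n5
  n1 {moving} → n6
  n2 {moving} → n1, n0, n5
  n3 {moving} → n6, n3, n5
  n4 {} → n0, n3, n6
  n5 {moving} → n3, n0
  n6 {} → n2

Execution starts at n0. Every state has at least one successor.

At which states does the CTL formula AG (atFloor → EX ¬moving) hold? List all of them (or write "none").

{n0, n1, n2, n3, n4, n5, n6}

States satisfying atFloor → EX ¬moving: {n0, n1, n2, n3, n4, n5, n6}.
States satisfying AG (atFloor → EX ¬moving): {n0, n1, n2, n3, n4, n5, n6}.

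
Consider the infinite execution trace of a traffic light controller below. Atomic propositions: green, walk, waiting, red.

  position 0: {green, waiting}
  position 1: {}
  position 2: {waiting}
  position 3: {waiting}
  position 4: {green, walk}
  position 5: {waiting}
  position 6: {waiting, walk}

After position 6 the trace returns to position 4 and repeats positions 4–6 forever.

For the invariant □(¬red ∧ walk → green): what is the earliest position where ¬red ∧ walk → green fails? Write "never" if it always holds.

6

Check ¬red ∧ walk → green at each position in order: 0 ✓, 1 ✓, 2 ✓, 3 ✓, 4 ✓, 5 ✓.
At position 6 the labels are {waiting, walk}, so ¬red ∧ walk → green is false there. This is the first violation.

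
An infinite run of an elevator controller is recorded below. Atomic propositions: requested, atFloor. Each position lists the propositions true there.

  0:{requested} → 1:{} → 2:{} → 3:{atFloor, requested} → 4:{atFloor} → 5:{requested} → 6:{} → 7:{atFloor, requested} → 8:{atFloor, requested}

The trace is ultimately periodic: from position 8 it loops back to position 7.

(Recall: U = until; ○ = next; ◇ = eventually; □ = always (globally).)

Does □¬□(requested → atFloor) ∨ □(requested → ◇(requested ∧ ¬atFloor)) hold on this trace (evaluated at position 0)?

¬□(requested → atFloor) must hold at every position from 0 onward. It fails at position 6, so □¬□(requested → atFloor) is false.
requested → ◇(requested ∧ ¬atFloor) must hold at every position from 0 onward. It fails at position 7, so □(requested → ◇(requested ∧ ¬atFloor)) is false.
Positions where requested holds: 0, 3, 5, 7, 8.
Check ◇(requested ∧ ¬atFloor) at each: 0→ok, 3→ok, 5→ok, 7→fails, 8→fails.
At position 0: □¬□(requested → atFloor) is false; □(requested → ◇(requested ∧ ¬atFloor)) is false; so □¬□(requested → atFloor) ∨ □(requested → ◇(requested ∧ ¬atFloor)) is false.

Violated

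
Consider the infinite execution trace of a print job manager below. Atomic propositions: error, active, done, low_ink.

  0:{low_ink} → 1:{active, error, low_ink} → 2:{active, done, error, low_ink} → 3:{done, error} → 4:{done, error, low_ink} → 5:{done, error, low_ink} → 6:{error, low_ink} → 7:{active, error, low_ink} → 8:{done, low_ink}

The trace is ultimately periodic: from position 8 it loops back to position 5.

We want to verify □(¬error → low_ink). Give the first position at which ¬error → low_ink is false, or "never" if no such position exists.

never

¬error → low_ink holds at every position 0..8, and those are all the positions the trace ever visits, so the invariant □(¬error → low_ink) is never violated.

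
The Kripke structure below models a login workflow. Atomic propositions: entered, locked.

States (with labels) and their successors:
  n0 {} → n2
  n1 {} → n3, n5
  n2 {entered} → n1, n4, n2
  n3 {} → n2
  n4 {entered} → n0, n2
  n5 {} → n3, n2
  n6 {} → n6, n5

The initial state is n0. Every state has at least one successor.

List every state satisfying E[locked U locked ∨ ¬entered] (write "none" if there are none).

States satisfying locked: ∅.
States satisfying locked ∨ ¬entered: {n0, n1, n3, n5, n6}.
States satisfying E[locked U locked ∨ ¬entered]: {n0, n1, n3, n5, n6}.

{n0, n1, n3, n5, n6}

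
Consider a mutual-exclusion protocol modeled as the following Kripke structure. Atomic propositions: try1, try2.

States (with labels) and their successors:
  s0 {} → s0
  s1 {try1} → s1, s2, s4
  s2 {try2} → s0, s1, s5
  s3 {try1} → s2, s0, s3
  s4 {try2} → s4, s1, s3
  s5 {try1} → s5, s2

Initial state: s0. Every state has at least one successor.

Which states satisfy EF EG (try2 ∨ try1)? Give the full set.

{s1, s2, s3, s4, s5}

States satisfying EG (try2 ∨ try1): {s1, s2, s3, s4, s5}.
States satisfying EF EG (try2 ∨ try1): {s1, s2, s3, s4, s5}.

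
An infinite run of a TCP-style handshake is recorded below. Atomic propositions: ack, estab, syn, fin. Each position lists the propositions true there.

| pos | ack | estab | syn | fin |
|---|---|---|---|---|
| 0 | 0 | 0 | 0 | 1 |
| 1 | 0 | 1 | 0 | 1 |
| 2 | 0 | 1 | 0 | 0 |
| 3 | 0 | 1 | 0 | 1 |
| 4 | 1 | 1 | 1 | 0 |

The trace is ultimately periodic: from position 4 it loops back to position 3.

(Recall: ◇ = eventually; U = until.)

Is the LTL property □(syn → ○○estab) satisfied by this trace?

Yes

syn → ○○estab holds at every position 0..4, and those are all positions ever visited, so □(syn → ○○estab) holds.
Positions where syn holds: 4.
Check ○○estab at each: 4→ok.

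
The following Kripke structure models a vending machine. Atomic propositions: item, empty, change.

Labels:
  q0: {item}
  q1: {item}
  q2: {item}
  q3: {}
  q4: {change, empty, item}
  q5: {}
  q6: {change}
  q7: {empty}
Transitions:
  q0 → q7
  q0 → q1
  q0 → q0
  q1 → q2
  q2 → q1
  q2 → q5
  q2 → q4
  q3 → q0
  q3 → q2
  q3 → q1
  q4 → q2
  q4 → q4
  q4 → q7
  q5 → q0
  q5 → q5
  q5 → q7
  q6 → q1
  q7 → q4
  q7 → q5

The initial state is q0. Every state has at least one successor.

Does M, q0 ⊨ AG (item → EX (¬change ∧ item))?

Yes

States satisfying item → EX (¬change ∧ item): {q0, q1, q2, q3, q4, q5, q6, q7}.
States satisfying AG (item → EX (¬change ∧ item)): {q0, q1, q2, q3, q4, q5, q6, q7}.
Every state reachable from q0 satisfies item → EX (¬change ∧ item).
q0 ∈ Sat(AG (item → EX (¬change ∧ item))).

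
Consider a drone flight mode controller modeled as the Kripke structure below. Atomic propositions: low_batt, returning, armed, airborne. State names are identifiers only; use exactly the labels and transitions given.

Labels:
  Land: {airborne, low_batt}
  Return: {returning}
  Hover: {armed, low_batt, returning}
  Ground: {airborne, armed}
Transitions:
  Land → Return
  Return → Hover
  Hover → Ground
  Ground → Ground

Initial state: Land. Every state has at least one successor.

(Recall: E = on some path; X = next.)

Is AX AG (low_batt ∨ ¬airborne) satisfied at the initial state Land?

States satisfying AG (low_batt ∨ ¬airborne): ∅.
States satisfying AX AG (low_batt ∨ ¬airborne): ∅.
Land ∉ Sat(AX AG (low_batt ∨ ¬airborne)).

No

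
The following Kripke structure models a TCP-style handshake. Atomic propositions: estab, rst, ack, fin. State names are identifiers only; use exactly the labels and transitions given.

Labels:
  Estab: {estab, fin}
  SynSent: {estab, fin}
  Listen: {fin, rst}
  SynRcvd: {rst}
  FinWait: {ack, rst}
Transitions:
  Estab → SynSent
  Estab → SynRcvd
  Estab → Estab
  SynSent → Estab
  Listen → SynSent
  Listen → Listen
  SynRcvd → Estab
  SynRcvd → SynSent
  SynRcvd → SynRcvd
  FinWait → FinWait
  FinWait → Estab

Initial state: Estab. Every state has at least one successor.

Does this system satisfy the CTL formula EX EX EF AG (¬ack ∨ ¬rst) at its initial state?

Satisfied

States satisfying EX EF AG (¬ack ∨ ¬rst): {Estab, SynSent, Listen, SynRcvd, FinWait}.
States satisfying EX EX EF AG (¬ack ∨ ¬rst): {Estab, SynSent, Listen, SynRcvd, FinWait}.
Estab ∈ Sat(EX EX EF AG (¬ack ∨ ¬rst)).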